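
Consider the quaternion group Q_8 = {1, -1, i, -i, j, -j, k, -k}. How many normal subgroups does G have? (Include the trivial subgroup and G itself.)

G has 6 subgroups. Checking conjugation-invariance by order — order 1: 1/1 normal; order 2: 1/1 normal; order 4: 3/3 normal; order 8: 1/1 normal.
Total normal subgroups: 6.

6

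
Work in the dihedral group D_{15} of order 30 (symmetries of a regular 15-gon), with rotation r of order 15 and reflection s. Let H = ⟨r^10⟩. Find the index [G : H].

|⟨r^10⟩| = 3 and |G| = 30.
By Lagrange, [G : H] = |G|/|H| = 30/3 = 10.

10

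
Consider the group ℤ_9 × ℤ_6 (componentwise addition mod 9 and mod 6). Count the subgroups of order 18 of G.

4

|G| = 54 and 18 | 54, so subgroups of order 18 are possible by Lagrange.
The subgroups of order 18 are: {(0,0), (0,1), (0,2), (0,3), (0,4), (0,5), (3,0), (3,1), (3,2), (3,3), (3,4), (3,5), (6,0), (6,1), (6,2), (6,3), (6,4), (6,5)}; {(0,0), (0,3), (1,0), (1,3), (2,0), (2,3), (3,0), (3,3), (4,0), (4,3), (5,0), (5,3), (6,0), (6,3), (7,0), (7,3), (8,0), (8,3)}; {(0,0), (0,3), (1,1), (1,4), (2,2), (2,5), (3,0), (3,3), (4,1), (4,4), (5,2), (5,5), (6,0), (6,3), (7,1), (7,4), (8,2), (8,5)}; {(0,0), (0,3), (1,2), (1,5), (2,1), (2,4), (3,0), (3,3), (4,2), (4,5), (5,1), (5,4), (6,0), (6,3), (7,2), (7,5), (8,1), (8,4)}.
So G has 4 subgroups of order 18.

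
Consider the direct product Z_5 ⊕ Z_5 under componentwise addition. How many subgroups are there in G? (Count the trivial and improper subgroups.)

|G| = 25, so by Lagrange every subgroup order divides 25. Divisors: 1, 5, 25.
Subgroups by order — order 1: 1; order 5: 6; order 25: 1.
Total: 1 + 6 + 1 = 8.

8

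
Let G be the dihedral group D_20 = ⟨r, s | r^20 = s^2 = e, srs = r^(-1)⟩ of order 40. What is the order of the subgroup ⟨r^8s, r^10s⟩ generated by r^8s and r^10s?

|⟨r^8s⟩| = 2 and |⟨r^10s⟩| = 2, so |H| is a multiple of lcm(2, 2) = 2 and divides |G| = 40.
Closing under the operation: H = {e, r^2, r^4, r^6, r^8, r^10, r^12, r^14, r^16, r^18, s, r^2s, r^4s, r^6s, r^8s, r^10s, r^12s, r^14s, r^16s, r^18s}, so |H| = 20.

20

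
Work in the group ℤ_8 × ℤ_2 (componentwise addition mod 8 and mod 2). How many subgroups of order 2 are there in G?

|G| = 16 and 2 | 16, so subgroups of order 2 are possible by Lagrange.
The subgroups of order 2 are: {(0,0), (0,1)}; {(0,0), (4,0)}; {(0,0), (4,1)}.
So G has 3 subgroups of order 2.

3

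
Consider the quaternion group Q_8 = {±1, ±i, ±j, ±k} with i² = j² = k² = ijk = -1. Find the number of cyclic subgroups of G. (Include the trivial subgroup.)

5

Each element a generates a cyclic subgroup ⟨a⟩; distinct elements may generate the same one (a cyclic group of order d has φ(d) generators).
Cyclic subgroups by order — order 1: 1; order 2: 1; order 4: 3.
Total: 5.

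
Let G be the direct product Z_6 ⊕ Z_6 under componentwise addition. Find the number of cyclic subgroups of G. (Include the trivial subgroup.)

20

A cyclic subgroup of order d is generated by each of its φ(d) elements of order d, so the cyclic subgroups of order d number (#elements of order d)/φ(d).
Cyclic subgroups by order — order 1: 1; order 2: 3; order 3: 4; order 6: 12.
Total: 20.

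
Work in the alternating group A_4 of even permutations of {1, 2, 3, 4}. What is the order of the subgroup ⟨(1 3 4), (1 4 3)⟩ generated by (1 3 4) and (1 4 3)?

3

|⟨(1 3 4)⟩| = 3 and |⟨(1 4 3)⟩| = 3, so |H| is a multiple of lcm(3, 3) = 3 and divides |G| = 12.
Closing under the operation: H = {e, (1 3 4), (1 4 3)}, so |H| = 3.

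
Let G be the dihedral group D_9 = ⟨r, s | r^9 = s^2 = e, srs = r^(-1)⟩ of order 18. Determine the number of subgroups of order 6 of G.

3

|G| = 18 and 6 | 18, so subgroups of order 6 are possible by Lagrange.
The subgroups of order 6 are: {e, r^3, r^6, r^2s, r^5s, r^8s}; {e, r^3, r^6, s, r^3s, r^6s}; {e, r^3, r^6, rs, r^4s, r^7s}.
So G has 3 subgroups of order 6.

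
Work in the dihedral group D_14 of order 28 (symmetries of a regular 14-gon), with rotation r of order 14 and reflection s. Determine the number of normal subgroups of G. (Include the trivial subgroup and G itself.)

G has 28 subgroups. Checking conjugation-invariance by order — order 1: 1/1 normal; order 2: 1/15 normal; order 4: 0/7 normal; order 7: 1/1 normal; order 14: 3/3 normal; order 28: 1/1 normal.
Total normal subgroups: 7.

7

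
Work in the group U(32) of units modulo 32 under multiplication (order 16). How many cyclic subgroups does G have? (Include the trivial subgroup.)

Group the elements of G by the cyclic subgroup they generate; each cyclic subgroup of order d accounts for φ(d) elements.
Cyclic subgroups by order — order 1: 1; order 2: 3; order 4: 2; order 8: 2.
Total: 8.

8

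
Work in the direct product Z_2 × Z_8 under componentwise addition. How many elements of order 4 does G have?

An element (a,b) has order lcm(ord(a), ord(b)); count pairs with lcm equal to 4.
Enumerating gives 4 such elements.

4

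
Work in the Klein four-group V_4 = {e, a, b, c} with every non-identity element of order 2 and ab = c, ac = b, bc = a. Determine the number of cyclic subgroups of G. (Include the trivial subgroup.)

4

Group the elements of G by the cyclic subgroup they generate; each cyclic subgroup of order d accounts for φ(d) elements.
Cyclic subgroups by order — order 1: 1; order 2: 3.
Total: 4.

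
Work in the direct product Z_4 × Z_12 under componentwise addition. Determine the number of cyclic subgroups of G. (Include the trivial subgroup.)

20

Group the elements of G by the cyclic subgroup they generate; each cyclic subgroup of order d accounts for φ(d) elements.
Cyclic subgroups by order — order 1: 1; order 2: 3; order 3: 1; order 4: 6; order 6: 3; order 12: 6.
Total: 20.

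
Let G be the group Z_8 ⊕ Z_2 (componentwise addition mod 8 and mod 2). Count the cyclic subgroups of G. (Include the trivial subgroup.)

Group the elements of G by the cyclic subgroup they generate; each cyclic subgroup of order d accounts for φ(d) elements.
Cyclic subgroups by order — order 1: 1; order 2: 3; order 4: 2; order 8: 2.
Total: 8.

8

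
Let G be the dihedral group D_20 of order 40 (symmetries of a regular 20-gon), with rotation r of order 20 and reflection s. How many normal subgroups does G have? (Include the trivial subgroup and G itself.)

9

G has 48 subgroups. Checking conjugation-invariance by order — order 1: 1/1 normal; order 2: 1/21 normal; order 4: 1/11 normal; order 5: 1/1 normal; order 8: 0/5 normal; order 10: 1/5 normal; order 20: 3/3 normal; order 40: 1/1 normal.
Total normal subgroups: 9.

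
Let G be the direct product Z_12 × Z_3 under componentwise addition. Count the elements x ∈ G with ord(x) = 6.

An element (a,b) has order lcm(ord(a), ord(b)); count pairs with lcm equal to 6.
Enumerating gives 8 such elements.

8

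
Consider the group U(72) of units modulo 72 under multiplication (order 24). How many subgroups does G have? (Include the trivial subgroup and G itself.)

32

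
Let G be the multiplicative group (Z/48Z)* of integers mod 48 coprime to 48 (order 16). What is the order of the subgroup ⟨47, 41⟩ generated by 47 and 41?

4

|⟨47⟩| = 2 and |⟨41⟩| = 2, so |H| is a multiple of lcm(2, 2) = 2 and divides |G| = 16.
Closing under the operation: H = {1, 7, 41, 47}, so |H| = 4.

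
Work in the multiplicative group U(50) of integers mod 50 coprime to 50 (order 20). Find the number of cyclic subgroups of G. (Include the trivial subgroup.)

6

A cyclic subgroup of order d is generated by each of its φ(d) elements of order d, so the cyclic subgroups of order d number (#elements of order d)/φ(d).
Cyclic subgroups by order — order 1: 1; order 2: 1; order 4: 1; order 5: 1; order 10: 1; order 20: 1.
Total: 6.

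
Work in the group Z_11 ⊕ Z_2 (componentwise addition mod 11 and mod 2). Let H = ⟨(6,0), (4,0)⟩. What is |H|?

11

|⟨(6,0)⟩| = 11 and |⟨(4,0)⟩| = 11, so |H| is a multiple of lcm(11, 11) = 11 and divides |G| = 22.
Closing under the operation: H = {(0,0), (1,0), (2,0), (3,0), (4,0), (5,0), (6,0), (7,0), (8,0), (9,0), (10,0)}, so |H| = 11.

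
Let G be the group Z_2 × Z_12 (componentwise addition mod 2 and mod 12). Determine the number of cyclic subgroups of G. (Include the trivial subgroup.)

12

A cyclic subgroup of order d is generated by each of its φ(d) elements of order d, so the cyclic subgroups of order d number (#elements of order d)/φ(d).
Cyclic subgroups by order — order 1: 1; order 2: 3; order 3: 1; order 4: 2; order 6: 3; order 12: 2.
Total: 12.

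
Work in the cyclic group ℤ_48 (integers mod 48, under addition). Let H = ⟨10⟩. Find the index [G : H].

|⟨10⟩| = 24 and |G| = 48.
By Lagrange, [G : H] = |G|/|H| = 48/24 = 2.

2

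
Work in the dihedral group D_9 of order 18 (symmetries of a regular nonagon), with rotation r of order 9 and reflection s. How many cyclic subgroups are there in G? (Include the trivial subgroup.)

12

Each element a generates a cyclic subgroup ⟨a⟩; distinct elements may generate the same one (a cyclic group of order d has φ(d) generators).
Cyclic subgroups by order — order 1: 1; order 2: 9; order 3: 1; order 9: 1.
Total: 12.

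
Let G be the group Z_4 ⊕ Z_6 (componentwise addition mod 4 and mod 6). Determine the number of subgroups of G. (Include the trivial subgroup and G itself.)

|G| = 24, so by Lagrange every subgroup order divides 24. Divisors: 1, 2, 3, 4, 6, 8, 12, 24.
Subgroups by order — order 1: 1; order 2: 3; order 3: 1; order 4: 3; order 6: 3; order 8: 1; order 12: 3; order 24: 1.
Total: 1 + 3 + 1 + 3 + 3 + 1 + 3 + 1 = 16.

16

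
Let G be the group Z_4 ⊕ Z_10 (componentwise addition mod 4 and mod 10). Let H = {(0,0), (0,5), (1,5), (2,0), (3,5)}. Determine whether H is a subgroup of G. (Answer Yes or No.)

Closure fails: (0,5) + (1,5) = (1,0) ∉ H. So H is not a subgroup.

No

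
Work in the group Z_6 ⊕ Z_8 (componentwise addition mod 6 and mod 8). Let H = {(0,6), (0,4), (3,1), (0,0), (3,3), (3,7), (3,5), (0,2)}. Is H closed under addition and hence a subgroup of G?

Yes

|H| = 8 divides |G| = 48, consistent with Lagrange.
H contains the identity, every element's inverse is in H, and H is closed under +: it is a subgroup.
In fact H = ⟨(3,1)⟩.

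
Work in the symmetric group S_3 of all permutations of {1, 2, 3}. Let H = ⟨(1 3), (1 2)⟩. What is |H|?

|⟨(1 3)⟩| = 2 and |⟨(1 2)⟩| = 2, so |H| is a multiple of lcm(2, 2) = 2 and divides |G| = 6.
Closing {(1 3), (1 2)} under the group operation gives all of G, so |H| = 6.

6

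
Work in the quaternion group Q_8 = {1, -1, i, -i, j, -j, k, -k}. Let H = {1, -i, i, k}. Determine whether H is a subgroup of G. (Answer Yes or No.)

No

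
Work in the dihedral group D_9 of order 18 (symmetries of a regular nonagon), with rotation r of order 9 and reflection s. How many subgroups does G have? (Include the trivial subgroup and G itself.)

|G| = 18, so by Lagrange every subgroup order divides 18. Divisors: 1, 2, 3, 6, 9, 18.
Subgroups by order — order 1: 1; order 2: 9; order 3: 1; order 6: 3; order 9: 1; order 18: 1.
Total: 1 + 9 + 1 + 3 + 1 + 1 = 16.

16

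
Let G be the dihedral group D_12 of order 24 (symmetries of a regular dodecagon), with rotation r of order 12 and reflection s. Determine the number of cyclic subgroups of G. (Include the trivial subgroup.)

18

A cyclic subgroup of order d is generated by each of its φ(d) elements of order d, so the cyclic subgroups of order d number (#elements of order d)/φ(d).
Cyclic subgroups by order — order 1: 1; order 2: 13; order 3: 1; order 4: 1; order 6: 1; order 12: 1.
Total: 18.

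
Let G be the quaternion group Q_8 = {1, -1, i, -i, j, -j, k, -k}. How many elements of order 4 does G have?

The elements of order 4 are: i, -i, j, -j, k, -k.
That's 6.

6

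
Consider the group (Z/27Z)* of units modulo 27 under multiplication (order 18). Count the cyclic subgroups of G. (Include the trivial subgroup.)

Each element a generates a cyclic subgroup ⟨a⟩; distinct elements may generate the same one (a cyclic group of order d has φ(d) generators).
Cyclic subgroups by order — order 1: 1; order 2: 1; order 3: 1; order 6: 1; order 9: 1; order 18: 1.
Total: 6.

6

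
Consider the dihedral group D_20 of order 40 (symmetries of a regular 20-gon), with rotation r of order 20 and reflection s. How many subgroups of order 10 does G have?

5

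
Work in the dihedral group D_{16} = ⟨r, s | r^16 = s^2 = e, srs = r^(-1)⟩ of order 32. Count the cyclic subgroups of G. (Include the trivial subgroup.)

21

A cyclic subgroup of order d is generated by each of its φ(d) elements of order d, so the cyclic subgroups of order d number (#elements of order d)/φ(d).
Cyclic subgroups by order — order 1: 1; order 2: 17; order 4: 1; order 8: 1; order 16: 1.
Total: 21.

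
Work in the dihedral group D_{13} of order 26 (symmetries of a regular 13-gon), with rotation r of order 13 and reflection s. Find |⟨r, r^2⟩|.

|⟨r⟩| = 13 and |⟨r^2⟩| = 13, so |H| is a multiple of lcm(13, 13) = 13 and divides |G| = 26.
Closing under the operation: H = {e, r, r^2, r^3, r^4, r^5, r^6, r^7, r^8, r^9, r^10, r^11, r^12}, so |H| = 13.

13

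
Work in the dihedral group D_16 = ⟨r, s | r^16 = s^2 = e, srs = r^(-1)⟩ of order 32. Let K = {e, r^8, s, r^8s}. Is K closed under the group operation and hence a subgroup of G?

|K| = 4 divides |G| = 32, consistent with Lagrange.
K contains the identity, every element's inverse is in K, and K is closed under ·: it is a subgroup.

Yes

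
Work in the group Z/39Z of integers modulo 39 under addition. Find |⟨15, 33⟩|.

13

|⟨15⟩| = 13 and |⟨33⟩| = 13, so |H| is a multiple of lcm(13, 13) = 13 and divides |G| = 39.
Closing under the operation: H = {0, 3, 6, 9, 12, 15, 18, 21, 24, 27, 30, 33, 36}, so |H| = 13.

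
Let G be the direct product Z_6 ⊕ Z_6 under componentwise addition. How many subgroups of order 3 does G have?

4

|G| = 36 and 3 | 36, so subgroups of order 3 are possible by Lagrange.
The subgroups of order 3 are: {(0,0), (0,2), (0,4)}; {(0,0), (2,0), (4,0)}; {(0,0), (2,2), (4,4)}; {(0,0), (2,4), (4,2)}.
So G has 4 subgroups of order 3.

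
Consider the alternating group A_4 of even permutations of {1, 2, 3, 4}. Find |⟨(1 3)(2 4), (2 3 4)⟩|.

12

|⟨(1 3)(2 4)⟩| = 2 and |⟨(2 3 4)⟩| = 3, so |H| is a multiple of lcm(2, 3) = 6 and divides |G| = 12.
Closing {(1 3)(2 4), (2 3 4)} under the group operation gives all of G, so |H| = 12.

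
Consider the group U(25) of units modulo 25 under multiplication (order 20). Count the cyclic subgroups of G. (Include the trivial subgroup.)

A cyclic subgroup of order d is generated by each of its φ(d) elements of order d, so the cyclic subgroups of order d number (#elements of order d)/φ(d).
Cyclic subgroups by order — order 1: 1; order 2: 1; order 4: 1; order 5: 1; order 10: 1; order 20: 1.
Total: 6.

6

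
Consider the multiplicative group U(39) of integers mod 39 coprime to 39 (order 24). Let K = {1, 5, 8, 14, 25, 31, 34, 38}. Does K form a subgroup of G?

Yes

|K| = 8 divides |G| = 24, consistent with Lagrange.
K contains the identity, every element's inverse is in K, and K is closed under ·: it is a subgroup.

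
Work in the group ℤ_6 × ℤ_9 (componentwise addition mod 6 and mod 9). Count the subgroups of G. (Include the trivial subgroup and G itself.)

|G| = 54, so by Lagrange every subgroup order divides 54. Divisors: 1, 2, 3, 6, 9, 18, 27, 54.
Subgroups by order — order 1: 1; order 2: 1; order 3: 4; order 6: 4; order 9: 4; order 18: 4; order 27: 1; order 54: 1.
Total: 1 + 1 + 4 + 4 + 4 + 4 + 1 + 1 = 20.

20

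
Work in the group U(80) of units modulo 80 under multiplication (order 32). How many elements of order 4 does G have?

24

Enumerating element orders in G gives 24 elements of order 4.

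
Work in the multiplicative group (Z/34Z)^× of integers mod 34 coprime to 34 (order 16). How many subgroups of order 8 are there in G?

1

|G| = 16 and 8 | 16, so subgroups of order 8 are possible by Lagrange.
The subgroups of order 8 are: {1, 9, 13, 15, 19, 21, 25, 33}.
So G has 1 subgroup of order 8.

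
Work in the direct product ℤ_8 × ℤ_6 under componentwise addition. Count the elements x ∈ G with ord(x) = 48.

0

An element (a,b) has order lcm(ord(a), ord(b)); count pairs with lcm equal to 48.
Enumerating gives 0 such elements.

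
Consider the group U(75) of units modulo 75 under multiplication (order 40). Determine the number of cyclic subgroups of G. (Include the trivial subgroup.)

12

Each element a generates a cyclic subgroup ⟨a⟩; distinct elements may generate the same one (a cyclic group of order d has φ(d) generators).
Cyclic subgroups by order — order 1: 1; order 2: 3; order 4: 2; order 5: 1; order 10: 3; order 20: 2.
Total: 12.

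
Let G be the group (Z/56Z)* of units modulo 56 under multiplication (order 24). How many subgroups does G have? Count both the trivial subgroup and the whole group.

32

|G| = 24, so by Lagrange every subgroup order divides 24. Divisors: 1, 2, 3, 4, 6, 8, 12, 24.
Subgroups by order — order 1: 1; order 2: 7; order 3: 1; order 4: 7; order 6: 7; order 8: 1; order 12: 7; order 24: 1.
Total: 1 + 7 + 1 + 7 + 7 + 1 + 7 + 1 = 32.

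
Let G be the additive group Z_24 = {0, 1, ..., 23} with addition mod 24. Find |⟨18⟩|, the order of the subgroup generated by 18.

4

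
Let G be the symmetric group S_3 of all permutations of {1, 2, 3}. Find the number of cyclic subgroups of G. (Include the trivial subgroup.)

5

A cyclic subgroup of order d is generated by each of its φ(d) elements of order d, so the cyclic subgroups of order d number (#elements of order d)/φ(d).
Cyclic subgroups by order — order 1: 1; order 2: 3; order 3: 1.
Total: 5.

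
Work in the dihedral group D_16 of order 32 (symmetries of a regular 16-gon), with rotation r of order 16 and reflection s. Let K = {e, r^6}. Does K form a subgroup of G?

r^6 ∈ K but its inverse r^10 ∉ K, so K is not a subgroup.

No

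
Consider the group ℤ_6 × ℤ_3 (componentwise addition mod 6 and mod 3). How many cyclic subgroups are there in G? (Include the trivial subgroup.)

A cyclic subgroup of order d is generated by each of its φ(d) elements of order d, so the cyclic subgroups of order d number (#elements of order d)/φ(d).
Cyclic subgroups by order — order 1: 1; order 2: 1; order 3: 4; order 6: 4.
Total: 10.

10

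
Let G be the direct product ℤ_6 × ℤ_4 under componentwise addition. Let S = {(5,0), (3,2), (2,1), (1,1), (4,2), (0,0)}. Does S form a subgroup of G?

(5,0) ∈ S but its inverse (1,0) ∉ S, so S is not a subgroup.

No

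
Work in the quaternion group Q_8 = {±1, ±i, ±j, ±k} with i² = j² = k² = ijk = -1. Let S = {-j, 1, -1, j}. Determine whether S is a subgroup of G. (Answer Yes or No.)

|S| = 4 divides |G| = 8, consistent with Lagrange.
S contains the identity, every element's inverse is in S, and S is closed under ·: it is a subgroup.
In fact S = ⟨j⟩.

Yes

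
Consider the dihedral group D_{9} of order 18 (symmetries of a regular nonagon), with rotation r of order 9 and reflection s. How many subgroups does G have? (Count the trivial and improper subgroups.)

|G| = 18, so by Lagrange every subgroup order divides 18. Divisors: 1, 2, 3, 6, 9, 18.
Subgroups by order — order 1: 1; order 2: 9; order 3: 1; order 6: 3; order 9: 1; order 18: 1.
Total: 1 + 9 + 1 + 3 + 1 + 1 = 16.

16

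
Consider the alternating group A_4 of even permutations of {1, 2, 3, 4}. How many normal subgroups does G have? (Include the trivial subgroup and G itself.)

3

G has 10 subgroups. Checking conjugation-invariance by order — order 1: 1/1 normal; order 2: 0/3 normal; order 3: 0/4 normal; order 4: 1/1 normal; order 12: 1/1 normal.
Total normal subgroups: 3.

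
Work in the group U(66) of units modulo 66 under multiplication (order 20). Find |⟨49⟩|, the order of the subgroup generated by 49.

5

Compute successive powers of 49 mod 66: 49, 25, 37, 31, 1; 49^5 ≡ 1 (mod 66).
So |⟨49⟩| = 5.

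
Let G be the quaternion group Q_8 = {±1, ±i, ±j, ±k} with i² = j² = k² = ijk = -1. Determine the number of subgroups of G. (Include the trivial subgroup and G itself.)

6

|G| = 8, so by Lagrange every subgroup order divides 8. Divisors: 1, 2, 4, 8.
Subgroups by order — order 1: 1; order 2: 1; order 4: 3; order 8: 1.
Total: 1 + 1 + 3 + 1 = 6.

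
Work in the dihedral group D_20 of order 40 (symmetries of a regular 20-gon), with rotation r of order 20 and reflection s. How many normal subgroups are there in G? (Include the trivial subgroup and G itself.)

9

G has 48 subgroups. Checking conjugation-invariance by order — order 1: 1/1 normal; order 2: 1/21 normal; order 4: 1/11 normal; order 5: 1/1 normal; order 8: 0/5 normal; order 10: 1/5 normal; order 20: 3/3 normal; order 40: 1/1 normal.
Total normal subgroups: 9.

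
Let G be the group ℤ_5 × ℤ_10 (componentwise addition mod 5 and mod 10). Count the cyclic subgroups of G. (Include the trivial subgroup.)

14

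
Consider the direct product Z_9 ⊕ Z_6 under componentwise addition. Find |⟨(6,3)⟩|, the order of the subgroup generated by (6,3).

The order of (6,3) in Z_9 × Z_6 is lcm(ord(6) in Z_9, ord(3) in Z_6).
ord(6) = 3 and ord(3) = 2, so |⟨(6,3)⟩| = lcm(3, 2) = 6.

6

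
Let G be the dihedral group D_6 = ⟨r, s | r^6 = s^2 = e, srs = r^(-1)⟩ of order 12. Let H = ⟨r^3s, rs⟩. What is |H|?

|⟨r^3s⟩| = 2 and |⟨rs⟩| = 2, so |H| is a multiple of lcm(2, 2) = 2 and divides |G| = 12.
Closing under the operation: H = {e, r^2, r^4, rs, r^3s, r^5s}, so |H| = 6.

6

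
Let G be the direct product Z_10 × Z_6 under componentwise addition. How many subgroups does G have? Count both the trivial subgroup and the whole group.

20

|G| = 60, so by Lagrange every subgroup order divides 60. Divisors: 1, 2, 3, 4, 5, 6, 10, 12, 15, 20, 30, 60.
Subgroups by order — order 1: 1; order 2: 3; order 3: 1; order 4: 1; order 5: 1; order 6: 3; order 10: 3; order 12: 1; order 15: 1; order 20: 1; order 30: 3; order 60: 1.
Total: 1 + 3 + 1 + 1 + 1 + 3 + 3 + 1 + 1 + 1 + 3 + 1 = 20.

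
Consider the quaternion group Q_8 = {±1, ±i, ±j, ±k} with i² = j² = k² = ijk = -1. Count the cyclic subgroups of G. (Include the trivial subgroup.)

Each element a generates a cyclic subgroup ⟨a⟩; distinct elements may generate the same one (a cyclic group of order d has φ(d) generators).
Cyclic subgroups by order — order 1: 1; order 2: 1; order 4: 3.
Total: 5.

5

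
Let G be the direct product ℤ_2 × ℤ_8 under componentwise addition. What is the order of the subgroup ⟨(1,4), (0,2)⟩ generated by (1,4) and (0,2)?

8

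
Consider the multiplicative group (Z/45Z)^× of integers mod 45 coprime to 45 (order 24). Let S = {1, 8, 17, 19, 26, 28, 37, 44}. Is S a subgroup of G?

Yes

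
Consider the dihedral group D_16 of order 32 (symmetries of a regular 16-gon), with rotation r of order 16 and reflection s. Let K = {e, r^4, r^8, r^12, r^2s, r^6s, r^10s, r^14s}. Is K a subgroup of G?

Yes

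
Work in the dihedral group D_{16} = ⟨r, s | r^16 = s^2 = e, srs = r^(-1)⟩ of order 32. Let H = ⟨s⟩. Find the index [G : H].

16

|⟨s⟩| = 2 and |G| = 32.
By Lagrange, [G : H] = |G|/|H| = 32/2 = 16.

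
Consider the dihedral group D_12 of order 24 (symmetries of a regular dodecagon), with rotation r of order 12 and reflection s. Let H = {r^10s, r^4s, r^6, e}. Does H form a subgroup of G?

Yes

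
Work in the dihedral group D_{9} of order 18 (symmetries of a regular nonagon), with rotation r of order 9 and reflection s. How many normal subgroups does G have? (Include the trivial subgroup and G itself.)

G has 16 subgroups. Checking conjugation-invariance by order — order 1: 1/1 normal; order 2: 0/9 normal; order 3: 1/1 normal; order 6: 0/3 normal; order 9: 1/1 normal; order 18: 1/1 normal.
Total normal subgroups: 4.

4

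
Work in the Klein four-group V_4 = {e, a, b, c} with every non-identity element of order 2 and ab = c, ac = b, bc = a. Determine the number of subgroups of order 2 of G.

3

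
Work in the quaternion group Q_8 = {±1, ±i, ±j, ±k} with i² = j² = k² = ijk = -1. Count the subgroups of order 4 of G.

3

|G| = 8 and 4 | 8, so subgroups of order 4 are possible by Lagrange.
The subgroups of order 4 are: {1, -1, i, -i}; {1, -1, j, -j}; {1, -1, k, -k}.
So G has 3 subgroups of order 4.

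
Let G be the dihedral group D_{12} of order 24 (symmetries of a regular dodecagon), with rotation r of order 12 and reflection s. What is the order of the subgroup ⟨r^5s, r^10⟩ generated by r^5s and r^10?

12

|⟨r^5s⟩| = 2 and |⟨r^10⟩| = 6, so |H| is a multiple of lcm(2, 6) = 6 and divides |G| = 24.
Closing under the operation: H = {e, r^2, r^4, r^6, r^8, r^10, rs, r^3s, r^5s, r^7s, r^9s, r^11s}, so |H| = 12.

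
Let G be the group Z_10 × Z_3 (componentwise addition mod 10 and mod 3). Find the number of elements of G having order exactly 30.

8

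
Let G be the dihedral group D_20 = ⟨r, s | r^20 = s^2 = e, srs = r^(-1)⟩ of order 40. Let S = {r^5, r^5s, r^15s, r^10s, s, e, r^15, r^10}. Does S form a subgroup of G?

|S| = 8 divides |G| = 40, consistent with Lagrange.
S contains the identity, every element's inverse is in S, and S is closed under ·: it is a subgroup.

Yes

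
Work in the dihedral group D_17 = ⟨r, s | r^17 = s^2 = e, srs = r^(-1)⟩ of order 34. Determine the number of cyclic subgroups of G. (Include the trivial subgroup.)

19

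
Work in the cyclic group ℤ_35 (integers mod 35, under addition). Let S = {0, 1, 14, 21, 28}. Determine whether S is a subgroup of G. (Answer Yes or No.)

No

1 ∈ S but its inverse 34 ∉ S, so S is not a subgroup.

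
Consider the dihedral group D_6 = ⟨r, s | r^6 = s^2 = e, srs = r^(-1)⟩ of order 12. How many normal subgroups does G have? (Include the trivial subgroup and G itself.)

G has 16 subgroups. Checking conjugation-invariance by order — order 1: 1/1 normal; order 2: 1/7 normal; order 3: 1/1 normal; order 4: 0/3 normal; order 6: 3/3 normal; order 12: 1/1 normal.
Total normal subgroups: 7.

7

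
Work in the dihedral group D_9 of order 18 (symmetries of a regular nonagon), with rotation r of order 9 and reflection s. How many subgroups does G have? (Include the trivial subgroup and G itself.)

|G| = 18, so by Lagrange every subgroup order divides 18. Divisors: 1, 2, 3, 6, 9, 18.
Subgroups by order — order 1: 1; order 2: 9; order 3: 1; order 6: 3; order 9: 1; order 18: 1.
Total: 1 + 9 + 1 + 3 + 1 + 1 = 16.

16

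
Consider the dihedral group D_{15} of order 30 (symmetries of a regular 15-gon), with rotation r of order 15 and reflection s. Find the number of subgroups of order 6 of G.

5

|G| = 30 and 6 | 30, so subgroups of order 6 are possible by Lagrange.
The subgroups of order 6 are: {e, r^5, r^10, s, r^5s, r^10s}; {e, r^5, r^10, rs, r^6s, r^11s}; {e, r^5, r^10, r^2s, r^7s, r^12s}; {e, r^5, r^10, r^3s, r^8s, r^13s}; … (5 in all).
So G has 5 subgroups of order 6.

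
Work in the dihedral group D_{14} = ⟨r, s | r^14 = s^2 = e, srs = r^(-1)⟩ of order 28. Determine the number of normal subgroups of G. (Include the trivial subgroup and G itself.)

G has 28 subgroups. Checking conjugation-invariance by order — order 1: 1/1 normal; order 2: 1/15 normal; order 4: 0/7 normal; order 7: 1/1 normal; order 14: 3/3 normal; order 28: 1/1 normal.
Total normal subgroups: 7.

7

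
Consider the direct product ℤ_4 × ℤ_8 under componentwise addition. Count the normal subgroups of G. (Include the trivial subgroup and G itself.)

22

G is abelian, so every subgroup is normal.
G has 22 subgroups in total, hence 22 normal subgroups.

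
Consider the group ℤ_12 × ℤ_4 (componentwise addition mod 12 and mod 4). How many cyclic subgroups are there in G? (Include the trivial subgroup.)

Group the elements of G by the cyclic subgroup they generate; each cyclic subgroup of order d accounts for φ(d) elements.
Cyclic subgroups by order — order 1: 1; order 2: 3; order 3: 1; order 4: 6; order 6: 3; order 12: 6.
Total: 20.

20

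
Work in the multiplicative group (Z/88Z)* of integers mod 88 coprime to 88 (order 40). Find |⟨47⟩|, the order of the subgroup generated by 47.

Compute successive powers of 47 mod 88: 47, 9, 71, 81, 23, 25, 31, 49, …; 47^10 ≡ 1 (mod 88).
So |⟨47⟩| = 10.

10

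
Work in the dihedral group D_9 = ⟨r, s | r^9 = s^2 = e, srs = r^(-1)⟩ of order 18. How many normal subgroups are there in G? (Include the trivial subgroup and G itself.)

G has 16 subgroups. Checking conjugation-invariance by order — order 1: 1/1 normal; order 2: 0/9 normal; order 3: 1/1 normal; order 6: 0/3 normal; order 9: 1/1 normal; order 18: 1/1 normal.
Total normal subgroups: 4.

4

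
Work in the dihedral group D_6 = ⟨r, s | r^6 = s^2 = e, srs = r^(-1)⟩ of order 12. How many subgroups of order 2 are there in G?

|G| = 12 and 2 | 12, so subgroups of order 2 are possible by Lagrange.
The subgroups of order 2 are: {e, r^2s}; {e, r^3}; {e, r^3s}; {e, r^4s}; … (7 in all).
So G has 7 subgroups of order 2.

7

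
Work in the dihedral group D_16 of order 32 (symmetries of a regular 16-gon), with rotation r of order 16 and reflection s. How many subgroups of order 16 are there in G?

3

|G| = 32 and 16 | 32, so subgroups of order 16 are possible by Lagrange.
The subgroups of order 16 are: {e, r, r^2, r^3, r^4, r^5, r^6, r^7, r^8, r^9, r^10, r^11, r^12, r^13, r^14, r^15}; {e, r^2, r^4, r^6, r^8, r^10, r^12, r^14, s, r^2s, r^4s, r^6s, r^8s, r^10s, r^12s, r^14s}; {e, r^2, r^4, r^6, r^8, r^10, r^12, r^14, rs, r^3s, r^5s, r^7s, r^9s, r^11s, r^13s, r^15s}.
So G has 3 subgroups of order 16.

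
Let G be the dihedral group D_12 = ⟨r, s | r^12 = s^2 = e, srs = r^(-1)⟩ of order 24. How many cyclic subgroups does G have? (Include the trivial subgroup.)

18

Group the elements of G by the cyclic subgroup they generate; each cyclic subgroup of order d accounts for φ(d) elements.
Cyclic subgroups by order — order 1: 1; order 2: 13; order 3: 1; order 4: 1; order 6: 1; order 12: 1.
Total: 18.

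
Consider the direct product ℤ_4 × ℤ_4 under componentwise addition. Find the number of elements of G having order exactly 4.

12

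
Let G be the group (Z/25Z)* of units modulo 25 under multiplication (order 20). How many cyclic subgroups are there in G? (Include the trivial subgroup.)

6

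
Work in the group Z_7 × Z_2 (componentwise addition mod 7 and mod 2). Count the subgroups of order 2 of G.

1

|G| = 14 and 2 | 14, so subgroups of order 2 are possible by Lagrange.
The subgroups of order 2 are: {(0,0), (0,1)}.
So G has 1 subgroup of order 2.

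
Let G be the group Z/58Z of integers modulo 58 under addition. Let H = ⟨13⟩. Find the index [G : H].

1

|⟨13⟩| = 58 and |G| = 58.
By Lagrange, [G : H] = |G|/|H| = 58/58 = 1.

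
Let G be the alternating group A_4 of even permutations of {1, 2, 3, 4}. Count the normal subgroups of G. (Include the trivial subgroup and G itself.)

3

G has 10 subgroups. Checking conjugation-invariance by order — order 1: 1/1 normal; order 2: 0/3 normal; order 3: 0/4 normal; order 4: 1/1 normal; order 12: 1/1 normal.
Total normal subgroups: 3.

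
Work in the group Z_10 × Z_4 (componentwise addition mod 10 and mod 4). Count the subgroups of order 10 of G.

3

|G| = 40 and 10 | 40, so subgroups of order 10 are possible by Lagrange.
The subgroups of order 10 are: {(0,0), (0,2), (2,0), (2,2), (4,0), (4,2), (6,0), (6,2), (8,0), (8,2)}; {(0,0), (1,0), (2,0), (3,0), (4,0), (5,0), (6,0), (7,0), (8,0), (9,0)}; {(0,0), (1,2), (2,0), (3,2), (4,0), (5,2), (6,0), (7,2), (8,0), (9,2)}.
So G has 3 subgroups of order 10.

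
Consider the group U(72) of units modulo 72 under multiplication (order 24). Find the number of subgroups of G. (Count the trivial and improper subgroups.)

32

|G| = 24, so by Lagrange every subgroup order divides 24. Divisors: 1, 2, 3, 4, 6, 8, 12, 24.
Subgroups by order — order 1: 1; order 2: 7; order 3: 1; order 4: 7; order 6: 7; order 8: 1; order 12: 7; order 24: 1.
Total: 1 + 7 + 1 + 7 + 7 + 1 + 7 + 1 = 32.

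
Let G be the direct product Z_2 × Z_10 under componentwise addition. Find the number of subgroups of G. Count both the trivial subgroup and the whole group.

|G| = 20, so by Lagrange every subgroup order divides 20. Divisors: 1, 2, 4, 5, 10, 20.
Subgroups by order — order 1: 1; order 2: 3; order 4: 1; order 5: 1; order 10: 3; order 20: 1.
Total: 1 + 3 + 1 + 1 + 3 + 1 = 10.

10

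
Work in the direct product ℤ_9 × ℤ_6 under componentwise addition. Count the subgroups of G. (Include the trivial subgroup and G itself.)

20

|G| = 54, so by Lagrange every subgroup order divides 54. Divisors: 1, 2, 3, 6, 9, 18, 27, 54.
Subgroups by order — order 1: 1; order 2: 1; order 3: 4; order 6: 4; order 9: 4; order 18: 4; order 27: 1; order 54: 1.
Total: 1 + 1 + 4 + 4 + 4 + 4 + 1 + 1 = 20.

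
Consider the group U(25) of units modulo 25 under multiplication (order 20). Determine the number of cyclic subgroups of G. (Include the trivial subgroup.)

6

A cyclic subgroup of order d is generated by each of its φ(d) elements of order d, so the cyclic subgroups of order d number (#elements of order d)/φ(d).
Cyclic subgroups by order — order 1: 1; order 2: 1; order 4: 1; order 5: 1; order 10: 1; order 20: 1.
Total: 6.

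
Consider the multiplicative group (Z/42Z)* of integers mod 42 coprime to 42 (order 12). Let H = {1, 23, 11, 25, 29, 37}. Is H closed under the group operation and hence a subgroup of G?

|H| = 6 divides |G| = 12, consistent with Lagrange.
H contains the identity, every element's inverse is in H, and H is closed under ·: it is a subgroup.
In fact H = ⟨23⟩.

Yes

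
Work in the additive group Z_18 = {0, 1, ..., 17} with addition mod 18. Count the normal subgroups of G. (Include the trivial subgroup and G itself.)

6

G is abelian, so every subgroup is normal.
G has 6 subgroups in total, hence 6 normal subgroups.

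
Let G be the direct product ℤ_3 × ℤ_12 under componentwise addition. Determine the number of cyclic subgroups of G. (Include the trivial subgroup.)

15

A cyclic subgroup of order d is generated by each of its φ(d) elements of order d, so the cyclic subgroups of order d number (#elements of order d)/φ(d).
Cyclic subgroups by order — order 1: 1; order 2: 1; order 3: 4; order 4: 1; order 6: 4; order 12: 4.
Total: 15.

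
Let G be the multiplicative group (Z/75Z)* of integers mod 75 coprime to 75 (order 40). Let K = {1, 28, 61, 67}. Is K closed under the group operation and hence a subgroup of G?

No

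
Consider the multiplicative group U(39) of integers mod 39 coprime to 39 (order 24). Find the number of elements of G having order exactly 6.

The elements of order 6 are: 4, 10, 17, 23, 29, 35.
That's 6.

6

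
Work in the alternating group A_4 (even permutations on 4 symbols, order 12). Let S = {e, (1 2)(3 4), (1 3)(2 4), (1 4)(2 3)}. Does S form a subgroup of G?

|S| = 4 divides |G| = 12, consistent with Lagrange.
S contains the identity, every element's inverse is in S, and S is closed under ∘: it is a subgroup.

Yes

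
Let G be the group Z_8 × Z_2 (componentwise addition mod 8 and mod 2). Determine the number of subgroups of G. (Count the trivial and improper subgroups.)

|G| = 16, so by Lagrange every subgroup order divides 16. Divisors: 1, 2, 4, 8, 16.
Subgroups by order — order 1: 1; order 2: 3; order 4: 3; order 8: 3; order 16: 1.
Total: 1 + 3 + 3 + 3 + 1 = 11.

11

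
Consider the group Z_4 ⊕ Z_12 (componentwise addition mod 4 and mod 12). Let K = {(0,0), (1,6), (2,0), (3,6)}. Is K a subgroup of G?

|K| = 4 divides |G| = 48, consistent with Lagrange.
K contains the identity, every element's inverse is in K, and K is closed under +: it is a subgroup.
In fact K = ⟨(1,6)⟩.

Yes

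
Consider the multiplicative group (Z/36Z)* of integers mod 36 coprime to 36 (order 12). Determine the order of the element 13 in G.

3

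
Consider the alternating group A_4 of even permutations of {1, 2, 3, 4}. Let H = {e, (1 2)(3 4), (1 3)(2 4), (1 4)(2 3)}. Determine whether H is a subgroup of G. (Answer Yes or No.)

|H| = 4 divides |G| = 12, consistent with Lagrange.
H contains the identity, every element's inverse is in H, and H is closed under ∘: it is a subgroup.

Yes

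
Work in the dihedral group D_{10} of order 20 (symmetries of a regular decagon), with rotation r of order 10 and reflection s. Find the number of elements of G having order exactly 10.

The elements of order 10 are: r, r^3, r^7, r^9.
That's 4.

4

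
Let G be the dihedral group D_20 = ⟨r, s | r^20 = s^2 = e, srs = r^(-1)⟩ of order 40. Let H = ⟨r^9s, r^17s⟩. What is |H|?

|⟨r^9s⟩| = 2 and |⟨r^17s⟩| = 2, so |H| is a multiple of lcm(2, 2) = 2 and divides |G| = 40.
Closing under the operation: H = {e, r^4, r^8, r^12, r^16, rs, r^5s, r^9s, r^13s, r^17s}, so |H| = 10.

10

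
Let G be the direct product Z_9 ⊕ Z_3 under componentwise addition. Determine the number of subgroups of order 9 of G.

|G| = 27 and 9 | 27, so subgroups of order 9 are possible by Lagrange.
The subgroups of order 9 are: {(0,0), (0,1), (0,2), (3,0), (3,1), (3,2), (6,0), (6,1), (6,2)}; {(0,0), (1,0), (2,0), (3,0), (4,0), (5,0), (6,0), (7,0), (8,0)}; {(0,0), (1,1), (2,2), (3,0), (4,1), (5,2), (6,0), (7,1), (8,2)}; {(0,0), (1,2), (2,1), (3,0), (4,2), (5,1), (6,0), (7,2), (8,1)}.
So G has 4 subgroups of order 9.

4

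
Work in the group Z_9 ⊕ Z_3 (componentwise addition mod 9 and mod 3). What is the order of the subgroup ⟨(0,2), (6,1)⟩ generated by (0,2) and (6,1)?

9

|⟨(0,2)⟩| = 3 and |⟨(6,1)⟩| = 3, so |H| is a multiple of lcm(3, 3) = 3 and divides |G| = 27.
Closing under the operation: H = {(0,0), (0,1), (0,2), (3,0), (3,1), (3,2), (6,0), (6,1), (6,2)}, so |H| = 9.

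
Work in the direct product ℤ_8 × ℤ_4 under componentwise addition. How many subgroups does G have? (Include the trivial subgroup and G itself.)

|G| = 32, so by Lagrange every subgroup order divides 32. Divisors: 1, 2, 4, 8, 16, 32.
Subgroups by order — order 1: 1; order 2: 3; order 4: 7; order 8: 7; order 16: 3; order 32: 1.
Total: 1 + 3 + 7 + 7 + 3 + 1 = 22.

22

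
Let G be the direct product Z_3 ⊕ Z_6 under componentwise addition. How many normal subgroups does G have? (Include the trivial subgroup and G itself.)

12

G is abelian, so every subgroup is normal.
G has 12 subgroups in total, hence 12 normal subgroups.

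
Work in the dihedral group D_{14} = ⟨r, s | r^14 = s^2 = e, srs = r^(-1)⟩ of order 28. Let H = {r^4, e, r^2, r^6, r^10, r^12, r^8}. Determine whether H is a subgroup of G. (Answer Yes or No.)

|H| = 7 divides |G| = 28, consistent with Lagrange.
H contains the identity, every element's inverse is in H, and H is closed under ·: it is a subgroup.
In fact H = ⟨r^4⟩.

Yes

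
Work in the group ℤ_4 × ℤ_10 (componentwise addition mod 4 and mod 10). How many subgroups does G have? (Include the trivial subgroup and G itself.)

|G| = 40, so by Lagrange every subgroup order divides 40. Divisors: 1, 2, 4, 5, 8, 10, 20, 40.
Subgroups by order — order 1: 1; order 2: 3; order 4: 3; order 5: 1; order 8: 1; order 10: 3; order 20: 3; order 40: 1.
Total: 1 + 3 + 3 + 1 + 1 + 3 + 3 + 1 = 16.

16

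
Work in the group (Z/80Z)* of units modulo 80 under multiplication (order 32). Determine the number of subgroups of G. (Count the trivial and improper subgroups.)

54

|G| = 32, so by Lagrange every subgroup order divides 32. Divisors: 1, 2, 4, 8, 16, 32.
Subgroups by order — order 1: 1; order 2: 7; order 4: 19; order 8: 19; order 16: 7; order 32: 1.
Total: 1 + 7 + 19 + 19 + 7 + 1 = 54.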